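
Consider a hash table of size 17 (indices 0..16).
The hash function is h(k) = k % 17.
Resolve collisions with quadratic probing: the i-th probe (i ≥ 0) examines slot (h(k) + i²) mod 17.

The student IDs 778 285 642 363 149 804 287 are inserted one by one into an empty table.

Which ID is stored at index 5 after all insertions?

149

778 hashes to 13; slot 13 is free -> place at 13.
285 hashes to 13; 13 taken -> place at 14.
642 hashes to 13; 13,14 taken -> place at 0.
363 hashes to 6; slot 6 is free -> place at 6.
149 hashes to 13; 13,14,0 taken -> place at 5.
804 hashes to 5; 5,6 taken -> place at 9.
287 hashes to 15; slot 15 is free -> place at 15.
Table: [642, ∅, ∅, ∅, ∅, 149, 363, ∅, ∅, 804, ∅, ∅, ∅, 778, 285, 287, ∅]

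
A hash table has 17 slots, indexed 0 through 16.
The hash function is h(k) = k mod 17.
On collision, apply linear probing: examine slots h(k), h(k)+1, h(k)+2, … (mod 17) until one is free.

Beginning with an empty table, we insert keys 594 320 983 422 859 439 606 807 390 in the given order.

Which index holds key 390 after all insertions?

594: h=16 → slot 16
320: h=14 → slot 14
983: h=14, probe 14,15 → slot 15
422: h=14, probe 14,15,16,0 → slot 0
859: h=9 → slot 9
439: h=14, probe 14,15,16,0,1 → slot 1
606: h=11 → slot 11
807: h=8 → slot 8
390: h=16, probe 16,0,1,2 → slot 2
Table: [422, 439, 390, ., ., ., ., ., 807, 859, ., 606, ., ., 320, 983, 594]

2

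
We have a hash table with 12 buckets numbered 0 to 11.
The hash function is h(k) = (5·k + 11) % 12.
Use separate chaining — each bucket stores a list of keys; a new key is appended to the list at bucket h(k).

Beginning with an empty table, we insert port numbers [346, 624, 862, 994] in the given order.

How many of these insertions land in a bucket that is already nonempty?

346 → bucket 1
624 → bucket 11
862 → bucket 1 (collision)
994 → bucket 1 (collision)
Final buckets:
0: —
1: 346 -> 862 -> 994
2: —
3: —
4: —
5: —
6: —
7: —
8: —
9: —
10: —
11: 624

2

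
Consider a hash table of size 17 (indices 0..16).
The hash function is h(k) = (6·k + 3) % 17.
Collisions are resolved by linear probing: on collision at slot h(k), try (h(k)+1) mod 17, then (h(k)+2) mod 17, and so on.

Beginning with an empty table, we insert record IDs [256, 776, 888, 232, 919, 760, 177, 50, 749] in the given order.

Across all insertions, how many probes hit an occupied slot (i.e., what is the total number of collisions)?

256 hashes to 9; slot 9 is free → place at 9.
776 hashes to 1; slot 1 is free → place at 1.
888 hashes to 10; slot 10 is free → place at 10.
232 hashes to 1; 1 taken → place at 2.
919 hashes to 9; 9,10 taken → place at 11.
760 hashes to 7; slot 7 is free → place at 7.
177 hashes to 11; 11 taken → place at 12.
50 hashes to 14; slot 14 is free → place at 14.
749 hashes to 9; 9,10,11,12 taken → place at 13.
Table: [_, 776, 232, _, _, _, _, 760, _, 256, 888, 919, 177, 749, 50, _, _]

8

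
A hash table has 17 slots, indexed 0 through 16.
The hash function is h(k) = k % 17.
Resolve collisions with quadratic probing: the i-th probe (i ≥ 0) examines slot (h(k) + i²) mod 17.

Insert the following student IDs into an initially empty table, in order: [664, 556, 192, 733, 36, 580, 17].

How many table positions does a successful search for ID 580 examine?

3

Insert 664: h=1, slot 1 empty => index 1.
Insert 556: h=12, slot 12 empty => index 12.
Insert 192: h=5, slot 5 empty => index 5.
Insert 733: h=2, slot 2 empty => index 2.
Insert 36: h=2, slot 2 occupied => index 3.
Insert 580: h=2, slots 2,3 occupied => index 6.
Insert 17: h=0, slot 0 empty => index 0.
Table: [17, 664, 733, 36, _, 192, 580, _, _, _, _, _, 556, _, _, _, _]
Lookup 580: h=2, probe 2,3,6 → found at 6.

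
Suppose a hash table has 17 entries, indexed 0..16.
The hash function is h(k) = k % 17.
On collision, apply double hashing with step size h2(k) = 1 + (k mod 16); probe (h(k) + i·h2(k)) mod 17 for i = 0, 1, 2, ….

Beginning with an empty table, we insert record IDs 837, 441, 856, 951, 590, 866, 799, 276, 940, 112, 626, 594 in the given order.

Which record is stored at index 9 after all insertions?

Insert 837: h=4, slot 4 empty -> index 4.
Insert 441: h=16, slot 16 empty -> index 16.
Insert 856: h=6, slot 6 empty -> index 6.
Insert 951: h=16, h2=8, slot 16 occupied -> index 7.
Insert 590: h=12, slot 12 empty -> index 12.
Insert 866: h=16, h2=3, slot 16 occupied -> index 2.
Insert 799: h=0, slot 0 empty -> index 0.
Insert 276: h=4, h2=5, slot 4 occupied -> index 9.
Insert 940: h=5, slot 5 empty -> index 5.
Insert 112: h=10, slot 10 empty -> index 10.
Insert 626: h=14, slot 14 empty -> index 14.
Insert 594: h=16, h2=3, slots 16,2,5 occupied -> index 8.
Table: [799, -, 866, -, 837, 940, 856, 951, 594, 276, 112, -, 590, -, 626, -, 441]

276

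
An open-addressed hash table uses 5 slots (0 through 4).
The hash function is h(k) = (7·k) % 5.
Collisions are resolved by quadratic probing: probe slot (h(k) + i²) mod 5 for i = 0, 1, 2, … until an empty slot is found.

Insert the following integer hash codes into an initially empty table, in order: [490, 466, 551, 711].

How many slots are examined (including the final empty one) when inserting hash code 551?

490: h=0 -> slot 0
466: h=2 -> slot 2
551: h=2, probe 2,3 -> slot 3
711: h=2, probe 2,3,1 -> slot 1
Table: [490, 711, 466, 551, _]

2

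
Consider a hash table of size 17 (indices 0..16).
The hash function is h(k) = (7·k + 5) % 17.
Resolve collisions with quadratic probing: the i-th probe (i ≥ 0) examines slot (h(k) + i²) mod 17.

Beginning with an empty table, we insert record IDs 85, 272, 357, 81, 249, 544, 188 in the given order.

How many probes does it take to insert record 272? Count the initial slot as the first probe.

85 hashes to 5; slot 5 is free => place at 5.
272 hashes to 5; 5 taken => place at 6.
357 hashes to 5; 5,6 taken => place at 9.
81 hashes to 11; slot 11 is free => place at 11.
249 hashes to 14; slot 14 is free => place at 14.
544 hashes to 5; 5,6,9,14 taken => place at 4.
188 hashes to 12; slot 12 is free => place at 12.
Table: [-, -, -, -, 544, 85, 272, -, -, 357, -, 81, 188, -, 249, -, -]

2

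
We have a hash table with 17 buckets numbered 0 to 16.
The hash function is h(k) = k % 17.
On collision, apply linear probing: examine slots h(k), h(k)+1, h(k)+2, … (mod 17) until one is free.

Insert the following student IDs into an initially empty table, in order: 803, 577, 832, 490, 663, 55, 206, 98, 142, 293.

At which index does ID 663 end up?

803 hashes to 4; slot 4 is free -> place at 4.
577 hashes to 16; slot 16 is free -> place at 16.
832 hashes to 16; 16 taken -> place at 0.
490 hashes to 14; slot 14 is free -> place at 14.
663 hashes to 0; 0 taken -> place at 1.
55 hashes to 4; 4 taken -> place at 5.
206 hashes to 2; slot 2 is free -> place at 2.
98 hashes to 13; slot 13 is free -> place at 13.
142 hashes to 6; slot 6 is free -> place at 6.
293 hashes to 4; 4,5,6 taken -> place at 7.
Table: [832, 663, 206, -, 803, 55, 142, 293, -, -, -, -, -, 98, 490, -, 577]

1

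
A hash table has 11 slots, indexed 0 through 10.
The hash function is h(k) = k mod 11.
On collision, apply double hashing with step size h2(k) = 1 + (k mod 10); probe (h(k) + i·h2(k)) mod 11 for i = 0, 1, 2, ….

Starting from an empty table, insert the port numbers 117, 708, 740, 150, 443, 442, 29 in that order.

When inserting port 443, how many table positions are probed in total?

3

117 hashes to 7; slot 7 is free -> place at 7.
708 hashes to 4; slot 4 is free -> place at 4.
740 hashes to 3; slot 3 is free -> place at 3.
150 hashes to 7, h2=1; 7 taken -> place at 8.
443 hashes to 3, h2=4; 3,7 taken -> place at 0.
442 hashes to 2; slot 2 is free -> place at 2.
29 hashes to 7, h2=10; 7 taken -> place at 6.
Table: [443, -, 442, 740, 708, -, 29, 117, 150, -, -]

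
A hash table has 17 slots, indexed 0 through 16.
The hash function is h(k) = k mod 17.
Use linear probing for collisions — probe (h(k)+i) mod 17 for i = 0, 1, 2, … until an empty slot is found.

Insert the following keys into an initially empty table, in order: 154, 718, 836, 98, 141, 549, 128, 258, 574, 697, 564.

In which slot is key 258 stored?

Insert 154: h=1, slot 1 empty => index 1.
Insert 718: h=4, slot 4 empty => index 4.
Insert 836: h=3, slot 3 empty => index 3.
Insert 98: h=13, slot 13 empty => index 13.
Insert 141: h=5, slot 5 empty => index 5.
Insert 549: h=5, slot 5 occupied => index 6.
Insert 128: h=9, slot 9 empty => index 9.
Insert 258: h=3, slots 3,4,5,6 occupied => index 7.
Insert 574: h=13, slot 13 occupied => index 14.
Insert 697: h=0, slot 0 empty => index 0.
Insert 564: h=3, slots 3,4,5,6,7 occupied => index 8.
Table: [697, 154, _, 836, 718, 141, 549, 258, 564, 128, _, _, _, 98, 574, _, _]

7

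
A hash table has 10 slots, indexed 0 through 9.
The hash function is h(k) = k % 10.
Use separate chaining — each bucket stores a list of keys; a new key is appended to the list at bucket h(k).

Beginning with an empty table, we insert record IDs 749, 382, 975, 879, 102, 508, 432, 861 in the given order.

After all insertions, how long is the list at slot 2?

Insert 749: h=9, bucket 9 empty → new chain.
Insert 382: h=2, bucket 2 empty → new chain.
Insert 975: h=5, bucket 5 empty → new chain.
Insert 879: h=9, bucket 9 nonempty → append to chain.
Insert 102: h=2, bucket 2 nonempty → append to chain.
Insert 508: h=8, bucket 8 empty → new chain.
Insert 432: h=2, bucket 2 nonempty → append to chain.
Insert 861: h=1, bucket 1 empty → new chain.
Final buckets:
0: _
1: 861
2: 382 -> 102 -> 432
3: _
4: _
5: 975
6: _
7: _
8: 508
9: 749 -> 879

3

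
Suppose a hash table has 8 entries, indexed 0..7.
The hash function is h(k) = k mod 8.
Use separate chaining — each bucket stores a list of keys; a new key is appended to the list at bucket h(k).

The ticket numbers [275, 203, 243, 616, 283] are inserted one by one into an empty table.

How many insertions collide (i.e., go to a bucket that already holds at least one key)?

3

275 → bucket 3
203 → bucket 3 (collision)
243 → bucket 3 (collision)
616 → bucket 0
283 → bucket 3 (collision)
Final buckets:
0: 616
1: _
2: _
3: 275 -> 203 -> 243 -> 283
4: _
5: _
6: _
7: _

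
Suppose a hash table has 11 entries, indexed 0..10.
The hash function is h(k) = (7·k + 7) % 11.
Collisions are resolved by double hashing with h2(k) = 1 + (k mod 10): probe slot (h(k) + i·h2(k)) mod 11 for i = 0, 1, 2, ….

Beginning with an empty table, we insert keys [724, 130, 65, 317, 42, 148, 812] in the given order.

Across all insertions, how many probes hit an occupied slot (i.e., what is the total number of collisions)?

5

724 hashes to 4; slot 4 is free → place at 4.
130 hashes to 4, h2=1; 4 taken → place at 5.
65 hashes to 0; slot 0 is free → place at 0.
317 hashes to 4, h2=8; 4 taken → place at 1.
42 hashes to 4, h2=3; 4 taken → place at 7.
148 hashes to 9; slot 9 is free → place at 9.
812 hashes to 4, h2=3; 4,7 taken → place at 10.
Table: [65, 317, —, —, 724, 130, —, 42, —, 148, 812]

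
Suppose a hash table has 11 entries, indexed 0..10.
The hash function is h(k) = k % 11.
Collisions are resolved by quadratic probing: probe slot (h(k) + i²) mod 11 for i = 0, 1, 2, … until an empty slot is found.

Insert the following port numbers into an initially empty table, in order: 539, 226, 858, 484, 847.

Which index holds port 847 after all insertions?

539: h=0 → slot 0
226: h=6 → slot 6
858: h=0, probe 0,1 → slot 1
484: h=0, probe 0,1,4 → slot 4
847: h=0, probe 0,1,4,9 → slot 9
Table: [539, 858, ., ., 484, ., 226, ., ., 847, .]

9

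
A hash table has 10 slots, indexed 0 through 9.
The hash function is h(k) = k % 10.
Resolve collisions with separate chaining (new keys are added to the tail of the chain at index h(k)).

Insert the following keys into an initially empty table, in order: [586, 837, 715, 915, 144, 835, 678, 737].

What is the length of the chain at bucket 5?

586 → bucket 6
837 → bucket 7
715 → bucket 5
915 → bucket 5 (collision)
144 → bucket 4
835 → bucket 5 (collision)
678 → bucket 8
737 → bucket 7 (collision)
Final buckets:
0: .
1: .
2: .
3: .
4: 144
5: 715 -> 915 -> 835
6: 586
7: 837 -> 737
8: 678
9: .

3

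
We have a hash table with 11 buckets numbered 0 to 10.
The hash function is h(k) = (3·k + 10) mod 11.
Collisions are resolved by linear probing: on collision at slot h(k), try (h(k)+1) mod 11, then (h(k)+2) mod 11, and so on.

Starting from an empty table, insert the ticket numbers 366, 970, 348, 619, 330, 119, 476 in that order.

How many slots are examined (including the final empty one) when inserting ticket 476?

5

Insert 366: h=8, slot 8 empty => index 8.
Insert 970: h=5, slot 5 empty => index 5.
Insert 348: h=9, slot 9 empty => index 9.
Insert 619: h=8, slots 8,9 occupied => index 10.
Insert 330: h=10, slot 10 occupied => index 0.
Insert 119: h=4, slot 4 empty => index 4.
Insert 476: h=8, slots 8,9,10,0 occupied => index 1.
Table: [330, 476, -, -, 119, 970, -, -, 366, 348, 619]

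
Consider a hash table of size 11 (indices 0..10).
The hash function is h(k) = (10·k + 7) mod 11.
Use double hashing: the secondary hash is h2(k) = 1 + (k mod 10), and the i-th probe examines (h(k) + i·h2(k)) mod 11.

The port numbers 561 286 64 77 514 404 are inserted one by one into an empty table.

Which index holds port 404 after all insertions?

561 hashes to 7; slot 7 is free → place at 7.
286 hashes to 7, h2=7; 7 taken → place at 3.
64 hashes to 9; slot 9 is free → place at 9.
77 hashes to 7, h2=8; 7 taken → place at 4.
514 hashes to 10; slot 10 is free → place at 10.
404 hashes to 10, h2=5; 10,4,9,3 taken → place at 8.
Table: [∅, ∅, ∅, 286, 77, ∅, ∅, 561, 404, 64, 514]

8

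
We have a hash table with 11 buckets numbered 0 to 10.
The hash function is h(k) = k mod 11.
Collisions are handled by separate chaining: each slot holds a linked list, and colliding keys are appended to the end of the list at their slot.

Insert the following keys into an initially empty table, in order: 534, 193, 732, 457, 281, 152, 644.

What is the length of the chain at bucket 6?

6

534 → bucket 6
193 → bucket 6 (collision)
732 → bucket 6 (collision)
457 → bucket 6 (collision)
281 → bucket 6 (collision)
152 → bucket 9
644 → bucket 6 (collision)
Final buckets:
0: ∅
1: ∅
2: ∅
3: ∅
4: ∅
5: ∅
6: 534 -> 193 -> 732 -> 457 -> 281 -> 644
7: ∅
8: ∅
9: 152
10: ∅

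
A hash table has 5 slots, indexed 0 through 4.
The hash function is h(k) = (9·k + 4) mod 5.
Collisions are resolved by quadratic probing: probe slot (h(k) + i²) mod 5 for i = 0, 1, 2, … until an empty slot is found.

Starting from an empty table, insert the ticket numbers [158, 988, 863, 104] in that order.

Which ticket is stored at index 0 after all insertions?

863

158: h=1 → slot 1
988: h=1, probe 1,2 → slot 2
863: h=1, probe 1,2,0 → slot 0
104: h=0, probe 0,1,4 → slot 4
Table: [863, 158, 988, _, 104]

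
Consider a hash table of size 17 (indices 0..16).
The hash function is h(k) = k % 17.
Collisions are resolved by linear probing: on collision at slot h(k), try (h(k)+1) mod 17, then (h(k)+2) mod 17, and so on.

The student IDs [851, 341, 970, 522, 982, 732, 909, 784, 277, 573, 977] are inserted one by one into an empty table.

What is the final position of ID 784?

Insert 851: h=1, slot 1 empty -> index 1.
Insert 341: h=1, slot 1 occupied -> index 2.
Insert 970: h=1, slots 1,2 occupied -> index 3.
Insert 522: h=12, slot 12 empty -> index 12.
Insert 982: h=13, slot 13 empty -> index 13.
Insert 732: h=1, slots 1,2,3 occupied -> index 4.
Insert 909: h=8, slot 8 empty -> index 8.
Insert 784: h=2, slots 2,3,4 occupied -> index 5.
Insert 277: h=5, slot 5 occupied -> index 6.
Insert 573: h=12, slots 12,13 occupied -> index 14.
Insert 977: h=8, slot 8 occupied -> index 9.
Table: [-, 851, 341, 970, 732, 784, 277, -, 909, 977, -, -, 522, 982, 573, -, -]

5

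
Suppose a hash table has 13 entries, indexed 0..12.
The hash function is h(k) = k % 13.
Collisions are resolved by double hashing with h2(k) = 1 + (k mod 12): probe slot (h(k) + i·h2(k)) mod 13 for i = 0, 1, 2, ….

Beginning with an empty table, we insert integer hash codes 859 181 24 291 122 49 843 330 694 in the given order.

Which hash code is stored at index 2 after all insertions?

843

859 hashes to 1; slot 1 is free -> place at 1.
181 hashes to 12; slot 12 is free -> place at 12.
24 hashes to 11; slot 11 is free -> place at 11.
291 hashes to 5; slot 5 is free -> place at 5.
122 hashes to 5, h2=3; 5 taken -> place at 8.
49 hashes to 10; slot 10 is free -> place at 10.
843 hashes to 11, h2=4; 11 taken -> place at 2.
330 hashes to 5, h2=7; 5,12 taken -> place at 6.
694 hashes to 5, h2=11; 5 taken -> place at 3.
Table: [., 859, 843, 694, ., 291, 330, ., 122, ., 49, 24, 181]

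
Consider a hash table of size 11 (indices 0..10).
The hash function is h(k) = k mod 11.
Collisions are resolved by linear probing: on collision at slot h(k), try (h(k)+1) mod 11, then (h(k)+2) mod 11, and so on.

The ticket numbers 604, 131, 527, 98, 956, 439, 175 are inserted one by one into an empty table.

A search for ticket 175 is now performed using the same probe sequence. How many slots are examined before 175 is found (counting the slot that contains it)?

7

604: h=10 => slot 10
131: h=10, probe 10,0 => slot 0
527: h=10, probe 10,0,1 => slot 1
98: h=10, probe 10,0,1,2 => slot 2
956: h=10, probe 10,0,1,2,3 => slot 3
439: h=10, probe 10,0,1,2,3,4 => slot 4
175: h=10, probe 10,0,1,2,3,4,5 => slot 5
Table: [131, 527, 98, 956, 439, 175, —, —, —, —, 604]
Lookup 175: h=10, probe 10,0,1,2,3,4,5 → found at 5.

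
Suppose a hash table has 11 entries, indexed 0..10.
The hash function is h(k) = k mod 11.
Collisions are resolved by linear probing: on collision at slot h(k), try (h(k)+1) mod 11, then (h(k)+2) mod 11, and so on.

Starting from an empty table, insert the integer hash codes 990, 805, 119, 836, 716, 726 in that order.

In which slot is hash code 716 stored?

Insert 990: h=0, slot 0 empty → index 0.
Insert 805: h=2, slot 2 empty → index 2.
Insert 119: h=9, slot 9 empty → index 9.
Insert 836: h=0, slot 0 occupied → index 1.
Insert 716: h=1, slots 1,2 occupied → index 3.
Insert 726: h=0, slots 0,1,2,3 occupied → index 4.
Table: [990, 836, 805, 716, 726, ∅, ∅, ∅, ∅, 119, ∅]

3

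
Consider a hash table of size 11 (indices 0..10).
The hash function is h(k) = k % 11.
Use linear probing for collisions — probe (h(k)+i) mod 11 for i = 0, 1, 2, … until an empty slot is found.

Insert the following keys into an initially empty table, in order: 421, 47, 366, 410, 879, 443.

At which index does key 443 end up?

7

421 hashes to 3; slot 3 is free -> place at 3.
47 hashes to 3; 3 taken -> place at 4.
366 hashes to 3; 3,4 taken -> place at 5.
410 hashes to 3; 3,4,5 taken -> place at 6.
879 hashes to 10; slot 10 is free -> place at 10.
443 hashes to 3; 3,4,5,6 taken -> place at 7.
Table: [., ., ., 421, 47, 366, 410, 443, ., ., 879]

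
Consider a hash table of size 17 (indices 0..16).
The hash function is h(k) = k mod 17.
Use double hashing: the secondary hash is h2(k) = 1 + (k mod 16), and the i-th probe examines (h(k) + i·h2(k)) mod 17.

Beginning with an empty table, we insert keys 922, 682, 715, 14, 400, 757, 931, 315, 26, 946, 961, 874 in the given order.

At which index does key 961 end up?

0

922: h=4 → slot 4
682: h=2 → slot 2
715: h=1 → slot 1
14: h=14 → slot 14
400: h=9 → slot 9
757: h=9, h2=6, probe 9,15 → slot 15
931: h=13 → slot 13
315: h=9, h2=12, probe 9,4,16 → slot 16
26: h=9, h2=11, probe 9,3 → slot 3
946: h=11 → slot 11
961: h=9, h2=2, probe 9,11,13,15,0 → slot 0
874: h=7 → slot 7
Table: [961, 715, 682, 26, 922, ., ., 874, ., 400, ., 946, ., 931, 14, 757, 315]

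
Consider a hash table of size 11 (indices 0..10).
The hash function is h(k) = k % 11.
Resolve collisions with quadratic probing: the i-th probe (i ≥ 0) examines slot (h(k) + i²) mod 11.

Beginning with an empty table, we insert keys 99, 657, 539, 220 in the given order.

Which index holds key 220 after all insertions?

99 hashes to 0; slot 0 is free => place at 0.
657 hashes to 8; slot 8 is free => place at 8.
539 hashes to 0; 0 taken => place at 1.
220 hashes to 0; 0,1 taken => place at 4.
Table: [99, 539, ∅, ∅, 220, ∅, ∅, ∅, 657, ∅, ∅]

4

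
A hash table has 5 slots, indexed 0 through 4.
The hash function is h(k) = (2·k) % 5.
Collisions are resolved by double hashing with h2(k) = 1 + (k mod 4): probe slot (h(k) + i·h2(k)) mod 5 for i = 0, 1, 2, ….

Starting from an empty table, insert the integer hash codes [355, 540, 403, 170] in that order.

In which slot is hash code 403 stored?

Insert 355: h=0, slot 0 empty => index 0.
Insert 540: h=0, h2=1, slot 0 occupied => index 1.
Insert 403: h=1, h2=4, slots 1,0 occupied => index 4.
Insert 170: h=0, h2=3, slot 0 occupied => index 3.
Table: [355, 540, ∅, 170, 403]

4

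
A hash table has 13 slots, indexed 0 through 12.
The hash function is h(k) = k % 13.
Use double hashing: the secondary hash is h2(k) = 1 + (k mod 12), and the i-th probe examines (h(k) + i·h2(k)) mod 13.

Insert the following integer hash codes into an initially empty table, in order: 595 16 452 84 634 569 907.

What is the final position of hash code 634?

Insert 595: h=10, slot 10 empty => index 10.
Insert 16: h=3, slot 3 empty => index 3.
Insert 452: h=10, h2=9, slot 10 occupied => index 6.
Insert 84: h=6, h2=1, slot 6 occupied => index 7.
Insert 634: h=10, h2=11, slot 10 occupied => index 8.
Insert 569: h=10, h2=6, slots 10,3 occupied => index 9.
Insert 907: h=10, h2=8, slot 10 occupied => index 5.
Table: [—, —, —, 16, —, 907, 452, 84, 634, 569, 595, —, —]

8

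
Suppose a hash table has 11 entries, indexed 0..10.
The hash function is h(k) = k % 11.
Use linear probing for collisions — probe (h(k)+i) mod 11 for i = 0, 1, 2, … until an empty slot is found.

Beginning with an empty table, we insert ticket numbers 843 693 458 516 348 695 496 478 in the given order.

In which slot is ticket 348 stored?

843: h=7 -> slot 7
693: h=0 -> slot 0
458: h=7, probe 7,8 -> slot 8
516: h=10 -> slot 10
348: h=7, probe 7,8,9 -> slot 9
695: h=2 -> slot 2
496: h=1 -> slot 1
478: h=5 -> slot 5
Table: [693, 496, 695, —, —, 478, —, 843, 458, 348, 516]

9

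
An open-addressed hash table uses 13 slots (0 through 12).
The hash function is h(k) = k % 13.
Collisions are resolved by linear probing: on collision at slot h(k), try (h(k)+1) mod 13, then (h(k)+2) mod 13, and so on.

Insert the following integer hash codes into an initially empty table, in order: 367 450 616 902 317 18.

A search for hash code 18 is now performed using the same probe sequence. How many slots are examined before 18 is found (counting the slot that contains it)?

5

367 hashes to 3; slot 3 is free → place at 3.
450 hashes to 8; slot 8 is free → place at 8.
616 hashes to 5; slot 5 is free → place at 5.
902 hashes to 5; 5 taken → place at 6.
317 hashes to 5; 5,6 taken → place at 7.
18 hashes to 5; 5,6,7,8 taken → place at 9.
Table: [—, —, —, 367, —, 616, 902, 317, 450, 18, —, —, —]
Lookup 18: h=5, probe 5,6,7,8,9 → found at 9.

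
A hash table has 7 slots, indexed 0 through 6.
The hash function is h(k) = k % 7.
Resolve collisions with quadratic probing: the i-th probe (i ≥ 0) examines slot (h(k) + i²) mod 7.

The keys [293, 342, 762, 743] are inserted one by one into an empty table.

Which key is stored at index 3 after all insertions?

762

Insert 293: h=6, slot 6 empty -> index 6.
Insert 342: h=6, slot 6 occupied -> index 0.
Insert 762: h=6, slots 6,0 occupied -> index 3.
Insert 743: h=1, slot 1 empty -> index 1.
Table: [342, 743, ∅, 762, ∅, ∅, 293]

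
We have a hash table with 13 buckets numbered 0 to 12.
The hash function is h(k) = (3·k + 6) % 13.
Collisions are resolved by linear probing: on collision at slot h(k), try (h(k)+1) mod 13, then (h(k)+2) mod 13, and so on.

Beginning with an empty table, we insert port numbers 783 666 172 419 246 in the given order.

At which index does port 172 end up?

4

783: h=2 -> slot 2
666: h=2, probe 2,3 -> slot 3
172: h=2, probe 2,3,4 -> slot 4
419: h=2, probe 2,3,4,5 -> slot 5
246: h=3, probe 3,4,5,6 -> slot 6
Table: [_, _, 783, 666, 172, 419, 246, _, _, _, _, _, _]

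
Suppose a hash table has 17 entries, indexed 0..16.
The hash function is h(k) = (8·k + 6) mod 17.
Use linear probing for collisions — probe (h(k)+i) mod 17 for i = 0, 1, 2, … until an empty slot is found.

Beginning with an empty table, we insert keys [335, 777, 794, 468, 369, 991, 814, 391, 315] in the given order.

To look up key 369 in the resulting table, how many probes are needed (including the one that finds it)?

4

335: h=0 → slot 0
777: h=0, probe 0,1 → slot 1
794: h=0, probe 0,1,2 → slot 2
468: h=10 → slot 10
369: h=0, probe 0,1,2,3 → slot 3
991: h=12 → slot 12
814: h=7 → slot 7
391: h=6 → slot 6
315: h=10, probe 10,11 → slot 11
Table: [335, 777, 794, 369, ., ., 391, 814, ., ., 468, 315, 991, ., ., ., .]
Lookup 369: h=0, probe 0,1,2,3 → found at 3.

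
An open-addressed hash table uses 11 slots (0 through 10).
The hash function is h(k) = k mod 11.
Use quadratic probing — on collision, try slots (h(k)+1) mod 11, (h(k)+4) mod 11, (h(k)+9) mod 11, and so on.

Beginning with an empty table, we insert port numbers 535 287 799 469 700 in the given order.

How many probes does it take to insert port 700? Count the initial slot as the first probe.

Insert 535: h=7, slot 7 empty → index 7.
Insert 287: h=1, slot 1 empty → index 1.
Insert 799: h=7, slot 7 occupied → index 8.
Insert 469: h=7, slots 7,8 occupied → index 0.
Insert 700: h=7, slots 7,8,0 occupied → index 5.
Table: [469, 287, -, -, -, 700, -, 535, 799, -, -]

4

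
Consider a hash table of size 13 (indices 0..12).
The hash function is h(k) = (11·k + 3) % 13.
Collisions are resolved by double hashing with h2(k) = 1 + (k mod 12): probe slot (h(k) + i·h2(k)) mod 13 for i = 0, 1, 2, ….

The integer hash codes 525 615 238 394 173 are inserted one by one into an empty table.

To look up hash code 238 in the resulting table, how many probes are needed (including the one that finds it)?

3

Insert 525: h=6, slot 6 empty -> index 6.
Insert 615: h=8, slot 8 empty -> index 8.
Insert 238: h=8, h2=11, slots 8,6 occupied -> index 4.
Insert 394: h=8, h2=11, slots 8,6,4 occupied -> index 2.
Insert 173: h=8, h2=6, slot 8 occupied -> index 1.
Table: [—, 173, 394, —, 238, —, 525, —, 615, —, —, —, —]
Lookup 238: h=8, h2=11, probe 8,6,4 → found at 4.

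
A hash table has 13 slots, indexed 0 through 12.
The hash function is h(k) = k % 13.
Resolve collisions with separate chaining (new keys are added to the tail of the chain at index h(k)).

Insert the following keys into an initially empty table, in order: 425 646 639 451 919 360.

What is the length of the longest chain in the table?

Insert 425: h=9, bucket 9 empty → new chain.
Insert 646: h=9, bucket 9 nonempty → append to chain.
Insert 639: h=2, bucket 2 empty → new chain.
Insert 451: h=9, bucket 9 nonempty → append to chain.
Insert 919: h=9, bucket 9 nonempty → append to chain.
Insert 360: h=9, bucket 9 nonempty → append to chain.
Final buckets:
0: —
1: —
2: 639
3: —
4: —
5: —
6: —
7: —
8: —
9: 425 -> 646 -> 451 -> 919 -> 360
10: —
11: —
12: —

5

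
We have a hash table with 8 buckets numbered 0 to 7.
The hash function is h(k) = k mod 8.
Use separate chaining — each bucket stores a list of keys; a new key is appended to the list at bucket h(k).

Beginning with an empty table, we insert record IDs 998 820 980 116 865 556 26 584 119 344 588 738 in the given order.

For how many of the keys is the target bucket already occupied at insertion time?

6

998 → bucket 6
820 → bucket 4
980 → bucket 4 (collision)
116 → bucket 4 (collision)
865 → bucket 1
556 → bucket 4 (collision)
26 → bucket 2
584 → bucket 0
119 → bucket 7
344 → bucket 0 (collision)
588 → bucket 4 (collision)
738 → bucket 2 (collision)
Final buckets:
0: 584 -> 344
1: 865
2: 26 -> 738
3: —
4: 820 -> 980 -> 116 -> 556 -> 588
5: —
6: 998
7: 119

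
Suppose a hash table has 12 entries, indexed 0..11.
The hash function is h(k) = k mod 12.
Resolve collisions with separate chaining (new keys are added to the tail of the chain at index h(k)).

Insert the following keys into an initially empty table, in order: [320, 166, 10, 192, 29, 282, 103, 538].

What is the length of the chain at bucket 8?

1

320 -> bucket 8
166 -> bucket 10
10 -> bucket 10 (collision)
192 -> bucket 0
29 -> bucket 5
282 -> bucket 6
103 -> bucket 7
538 -> bucket 10 (collision)
Final buckets:
0: 192
1: ∅
2: ∅
3: ∅
4: ∅
5: 29
6: 282
7: 103
8: 320
9: ∅
10: 166 -> 10 -> 538
11: ∅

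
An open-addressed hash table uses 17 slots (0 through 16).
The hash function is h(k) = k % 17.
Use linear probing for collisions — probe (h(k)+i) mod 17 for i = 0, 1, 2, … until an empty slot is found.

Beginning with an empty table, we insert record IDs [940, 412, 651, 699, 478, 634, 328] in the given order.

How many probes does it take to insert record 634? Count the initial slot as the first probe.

3

940: h=5 → slot 5
412: h=4 → slot 4
651: h=5, probe 5,6 → slot 6
699: h=2 → slot 2
478: h=2, probe 2,3 → slot 3
634: h=5, probe 5,6,7 → slot 7
328: h=5, probe 5,6,7,8 → slot 8
Table: [., ., 699, 478, 412, 940, 651, 634, 328, ., ., ., ., ., ., ., .]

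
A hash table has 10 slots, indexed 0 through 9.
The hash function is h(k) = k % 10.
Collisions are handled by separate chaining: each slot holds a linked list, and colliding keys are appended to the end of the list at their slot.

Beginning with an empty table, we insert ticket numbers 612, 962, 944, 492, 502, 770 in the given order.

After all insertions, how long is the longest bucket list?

Insert 612: h=2, bucket 2 empty -> new chain.
Insert 962: h=2, bucket 2 nonempty -> append to chain.
Insert 944: h=4, bucket 4 empty -> new chain.
Insert 492: h=2, bucket 2 nonempty -> append to chain.
Insert 502: h=2, bucket 2 nonempty -> append to chain.
Insert 770: h=0, bucket 0 empty -> new chain.
Final buckets:
0: 770
1: —
2: 612 -> 962 -> 492 -> 502
3: —
4: 944
5: —
6: —
7: —
8: —
9: —

4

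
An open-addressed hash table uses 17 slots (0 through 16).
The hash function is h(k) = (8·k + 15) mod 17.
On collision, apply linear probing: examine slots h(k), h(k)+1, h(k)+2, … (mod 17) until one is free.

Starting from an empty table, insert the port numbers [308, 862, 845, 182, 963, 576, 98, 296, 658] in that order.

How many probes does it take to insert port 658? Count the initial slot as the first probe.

4

308 hashes to 14; slot 14 is free -> place at 14.
862 hashes to 9; slot 9 is free -> place at 9.
845 hashes to 9; 9 taken -> place at 10.
182 hashes to 9; 9,10 taken -> place at 11.
963 hashes to 1; slot 1 is free -> place at 1.
576 hashes to 16; slot 16 is free -> place at 16.
98 hashes to 0; slot 0 is free -> place at 0.
296 hashes to 3; slot 3 is free -> place at 3.
658 hashes to 9; 9,10,11 taken -> place at 12.
Table: [98, 963, —, 296, —, —, —, —, —, 862, 845, 182, 658, —, 308, —, 576]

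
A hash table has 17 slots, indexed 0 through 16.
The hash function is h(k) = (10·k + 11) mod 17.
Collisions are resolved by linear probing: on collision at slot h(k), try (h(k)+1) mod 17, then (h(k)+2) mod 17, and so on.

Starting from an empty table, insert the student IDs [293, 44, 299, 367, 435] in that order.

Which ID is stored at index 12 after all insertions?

435

293: h=0 => slot 0
44: h=9 => slot 9
299: h=9, probe 9,10 => slot 10
367: h=9, probe 9,10,11 => slot 11
435: h=9, probe 9,10,11,12 => slot 12
Table: [293, ∅, ∅, ∅, ∅, ∅, ∅, ∅, ∅, 44, 299, 367, 435, ∅, ∅, ∅, ∅]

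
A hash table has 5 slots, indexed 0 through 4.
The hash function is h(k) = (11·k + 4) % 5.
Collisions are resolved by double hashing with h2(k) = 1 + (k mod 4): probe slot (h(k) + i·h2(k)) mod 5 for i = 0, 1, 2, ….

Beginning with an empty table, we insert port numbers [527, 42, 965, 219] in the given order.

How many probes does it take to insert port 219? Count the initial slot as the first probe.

2

527: h=1 -> slot 1
42: h=1, h2=3, probe 1,4 -> slot 4
965: h=4, h2=2, probe 4,1,3 -> slot 3
219: h=3, h2=4, probe 3,2 -> slot 2
Table: [—, 527, 219, 965, 42]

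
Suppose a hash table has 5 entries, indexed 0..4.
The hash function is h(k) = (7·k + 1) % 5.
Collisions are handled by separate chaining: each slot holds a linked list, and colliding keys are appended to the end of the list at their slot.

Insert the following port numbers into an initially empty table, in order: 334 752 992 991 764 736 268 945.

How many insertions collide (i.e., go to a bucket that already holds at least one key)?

334 -> bucket 4
752 -> bucket 0
992 -> bucket 0 (collision)
991 -> bucket 3
764 -> bucket 4 (collision)
736 -> bucket 3 (collision)
268 -> bucket 2
945 -> bucket 1
Final buckets:
0: 752 -> 992
1: 945
2: 268
3: 991 -> 736
4: 334 -> 764

3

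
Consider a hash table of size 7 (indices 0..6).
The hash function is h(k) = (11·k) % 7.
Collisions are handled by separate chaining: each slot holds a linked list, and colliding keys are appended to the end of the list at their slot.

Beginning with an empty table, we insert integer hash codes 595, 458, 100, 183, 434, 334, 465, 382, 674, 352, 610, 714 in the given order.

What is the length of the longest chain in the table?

Insert 595: h=0, bucket 0 empty → new chain.
Insert 458: h=5, bucket 5 empty → new chain.
Insert 100: h=1, bucket 1 empty → new chain.
Insert 183: h=4, bucket 4 empty → new chain.
Insert 434: h=0, bucket 0 nonempty → append to chain.
Insert 334: h=6, bucket 6 empty → new chain.
Insert 465: h=5, bucket 5 nonempty → append to chain.
Insert 382: h=2, bucket 2 empty → new chain.
Insert 674: h=1, bucket 1 nonempty → append to chain.
Insert 352: h=1, bucket 1 nonempty → append to chain.
Insert 610: h=4, bucket 4 nonempty → append to chain.
Insert 714: h=0, bucket 0 nonempty → append to chain.
Final buckets:
0: 595 -> 434 -> 714
1: 100 -> 674 -> 352
2: 382
3: -
4: 183 -> 610
5: 458 -> 465
6: 334

3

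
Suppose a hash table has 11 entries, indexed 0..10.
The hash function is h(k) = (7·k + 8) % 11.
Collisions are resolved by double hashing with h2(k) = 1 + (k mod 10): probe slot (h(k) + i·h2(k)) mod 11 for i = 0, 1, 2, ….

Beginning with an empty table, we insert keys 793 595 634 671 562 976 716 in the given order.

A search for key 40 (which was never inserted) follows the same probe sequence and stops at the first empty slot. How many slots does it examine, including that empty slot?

793 hashes to 4; slot 4 is free => place at 4.
595 hashes to 4, h2=6; 4 taken => place at 10.
634 hashes to 2; slot 2 is free => place at 2.
671 hashes to 8; slot 8 is free => place at 8.
562 hashes to 4, h2=3; 4 taken => place at 7.
976 hashes to 9; slot 9 is free => place at 9.
716 hashes to 4, h2=7; 4 taken => place at 0.
Table: [716, ∅, 634, ∅, 793, ∅, ∅, 562, 671, 976, 595]
Lookup 40: h=2, h2=1, probe 2,3 → slot 3 empty, not found.

2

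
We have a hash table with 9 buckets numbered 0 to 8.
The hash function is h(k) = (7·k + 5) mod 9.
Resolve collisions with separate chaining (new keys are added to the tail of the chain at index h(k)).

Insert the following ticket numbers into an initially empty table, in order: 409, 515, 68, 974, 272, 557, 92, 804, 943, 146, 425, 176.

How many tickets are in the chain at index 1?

6

Insert 409: h=6, bucket 6 empty -> new chain.
Insert 515: h=1, bucket 1 empty -> new chain.
Insert 68: h=4, bucket 4 empty -> new chain.
Insert 974: h=1, bucket 1 nonempty -> append to chain.
Insert 272: h=1, bucket 1 nonempty -> append to chain.
Insert 557: h=7, bucket 7 empty -> new chain.
Insert 92: h=1, bucket 1 nonempty -> append to chain.
Insert 804: h=8, bucket 8 empty -> new chain.
Insert 943: h=0, bucket 0 empty -> new chain.
Insert 146: h=1, bucket 1 nonempty -> append to chain.
Insert 425: h=1, bucket 1 nonempty -> append to chain.
Insert 176: h=4, bucket 4 nonempty -> append to chain.
Final buckets:
0: 943
1: 515 -> 974 -> 272 -> 92 -> 146 -> 425
2: —
3: —
4: 68 -> 176
5: —
6: 409
7: 557
8: 804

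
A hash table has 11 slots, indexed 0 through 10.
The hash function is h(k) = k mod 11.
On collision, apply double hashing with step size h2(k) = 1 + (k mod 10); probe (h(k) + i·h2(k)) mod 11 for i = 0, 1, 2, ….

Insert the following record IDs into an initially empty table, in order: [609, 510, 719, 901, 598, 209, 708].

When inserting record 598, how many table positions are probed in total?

609: h=4 => slot 4
510: h=4, h2=1, probe 4,5 => slot 5
719: h=4, h2=10, probe 4,3 => slot 3
901: h=10 => slot 10
598: h=4, h2=9, probe 4,2 => slot 2
209: h=0 => slot 0
708: h=4, h2=9, probe 4,2,0,9 => slot 9
Table: [209, -, 598, 719, 609, 510, -, -, -, 708, 901]

2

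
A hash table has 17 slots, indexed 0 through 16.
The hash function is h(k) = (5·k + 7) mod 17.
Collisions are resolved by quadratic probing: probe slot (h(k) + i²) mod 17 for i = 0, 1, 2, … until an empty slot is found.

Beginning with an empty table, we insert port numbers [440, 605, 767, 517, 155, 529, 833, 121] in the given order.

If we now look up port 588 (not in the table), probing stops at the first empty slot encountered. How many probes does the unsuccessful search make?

3

440 hashes to 14; slot 14 is free -> place at 14.
605 hashes to 6; slot 6 is free -> place at 6.
767 hashes to 0; slot 0 is free -> place at 0.
517 hashes to 8; slot 8 is free -> place at 8.
155 hashes to 0; 0 taken -> place at 1.
529 hashes to 0; 0,1 taken -> place at 4.
833 hashes to 7; slot 7 is free -> place at 7.
121 hashes to 0; 0,1,4 taken -> place at 9.
Table: [767, 155, -, -, 529, -, 605, 833, 517, 121, -, -, -, -, 440, -, -]
Lookup 588: h=6, probe 6,7,10 → slot 10 empty, not found.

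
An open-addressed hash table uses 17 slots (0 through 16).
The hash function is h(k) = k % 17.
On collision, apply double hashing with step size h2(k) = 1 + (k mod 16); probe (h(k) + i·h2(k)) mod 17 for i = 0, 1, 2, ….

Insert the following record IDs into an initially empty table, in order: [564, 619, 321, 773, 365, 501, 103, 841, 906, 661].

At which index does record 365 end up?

5

564 hashes to 3; slot 3 is free -> place at 3.
619 hashes to 7; slot 7 is free -> place at 7.
321 hashes to 15; slot 15 is free -> place at 15.
773 hashes to 8; slot 8 is free -> place at 8.
365 hashes to 8, h2=14; 8 taken -> place at 5.
501 hashes to 8, h2=6; 8 taken -> place at 14.
103 hashes to 1; slot 1 is free -> place at 1.
841 hashes to 8, h2=10; 8,1 taken -> place at 11.
906 hashes to 5, h2=11; 5 taken -> place at 16.
661 hashes to 15, h2=6; 15 taken -> place at 4.
Table: [_, 103, _, 564, 661, 365, _, 619, 773, _, _, 841, _, _, 501, 321, 906]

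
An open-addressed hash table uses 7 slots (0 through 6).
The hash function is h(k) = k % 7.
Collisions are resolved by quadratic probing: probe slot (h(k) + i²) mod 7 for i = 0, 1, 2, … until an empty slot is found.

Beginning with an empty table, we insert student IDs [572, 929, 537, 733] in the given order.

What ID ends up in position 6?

Insert 572: h=5, slot 5 empty -> index 5.
Insert 929: h=5, slot 5 occupied -> index 6.
Insert 537: h=5, slots 5,6 occupied -> index 2.
Insert 733: h=5, slots 5,6,2 occupied -> index 0.
Table: [733, -, 537, -, -, 572, 929]

929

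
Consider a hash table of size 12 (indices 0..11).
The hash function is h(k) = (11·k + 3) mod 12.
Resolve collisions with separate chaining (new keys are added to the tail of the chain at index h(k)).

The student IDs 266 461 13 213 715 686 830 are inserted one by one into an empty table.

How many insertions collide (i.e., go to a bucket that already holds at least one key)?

266 -> bucket 1
461 -> bucket 10
13 -> bucket 2
213 -> bucket 6
715 -> bucket 8
686 -> bucket 1 (collision)
830 -> bucket 1 (collision)
Final buckets:
0: _
1: 266 -> 686 -> 830
2: 13
3: _
4: _
5: _
6: 213
7: _
8: 715
9: _
10: 461
11: _

2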